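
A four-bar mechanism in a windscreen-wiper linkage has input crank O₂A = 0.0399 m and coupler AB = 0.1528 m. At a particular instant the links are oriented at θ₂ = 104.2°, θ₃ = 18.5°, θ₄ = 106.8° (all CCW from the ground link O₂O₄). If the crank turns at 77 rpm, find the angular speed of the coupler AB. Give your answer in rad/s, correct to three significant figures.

0.0956

ω₂ = 8.063 rad/s (from 77 rpm).
Differentiating the loop-closure r₂e^{iθ₂}+r₃e^{iθ₃}=r₁+r₄e^{iθ₄} gives r₂ω₂e^{iθ₂}+r₃ω₃e^{iθ₃}=r₄ω₄e^{iθ₄}.
Eliminating the other unknown: ω₃ = r₂ω₂ sin(θ₄−θ₂) / [r₃ sin(θ₃−θ₄)].
Numerator sine = +0.04536; denominator sine = -0.99956.
Result = 0.0399·8.063·(+0.04536) / (0.1528·(-0.99956)) = -0.095557 rad/s; magnitude 0.095557 rad/s.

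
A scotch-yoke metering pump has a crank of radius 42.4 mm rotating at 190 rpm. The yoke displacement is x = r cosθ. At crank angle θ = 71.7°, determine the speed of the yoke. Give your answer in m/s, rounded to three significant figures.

0.801

ω = 19.9 rad/s (from 190 rpm).
x = r cosθ ⇒ ẋ = −rω sinθ.
|v| = rω|sinθ| = 0.0424·19.9·|sin 71.7°| = 0.80096 m/s.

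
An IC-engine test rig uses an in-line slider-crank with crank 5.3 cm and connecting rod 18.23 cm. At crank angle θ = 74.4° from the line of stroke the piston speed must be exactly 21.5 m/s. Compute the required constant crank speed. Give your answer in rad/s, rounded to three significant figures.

For an in-line slider-crank, |v_piston| = rω|sinθ|·[1 + r cosθ/√(L² − r² sin²θ)].
With r = 0.053 m, L = 0.1823 m, θ = 74.4°: the bracketed kinematic factor |dx/dθ| = 0.055205 m.
ω = v/|dx/dθ| = 21.5/0.055205 = 389.46 rad/s.

389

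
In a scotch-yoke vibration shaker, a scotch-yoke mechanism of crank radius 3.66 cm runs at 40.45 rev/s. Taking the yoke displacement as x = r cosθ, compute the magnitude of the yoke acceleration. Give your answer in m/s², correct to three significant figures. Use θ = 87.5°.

ω = 254.2 rad/s (from 40.45 rev/s).
x = r cosθ ⇒ ẍ = −rω² cosθ (ω constant).
|a| = rω²|cosθ| = 0.0366·(254.2)²·|cos 87.5°| = 103.12 m/s².

103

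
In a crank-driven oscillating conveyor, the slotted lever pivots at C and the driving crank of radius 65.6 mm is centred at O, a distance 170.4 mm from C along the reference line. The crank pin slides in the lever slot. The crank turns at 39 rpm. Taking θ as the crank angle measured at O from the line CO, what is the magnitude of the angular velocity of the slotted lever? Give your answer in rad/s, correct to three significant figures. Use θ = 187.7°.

2.47

ω = 4.084 rad/s (from 39 rpm).
Crank pin A relative to C: A = (d + r cosθ, r sinθ); lever angle φ = atan2(r sinθ, d + r cosθ).
Differentiating tanφ: φ̇ = rω(d cosθ + r)/(d² + r² + 2dr cosθ).
d² + r² + 2dr cosθ = |CA|² = 0.0111846 m²;  d cosθ + r = -0.10326 m.
|ω_lever| = |0.0656·4.084·-0.10326| / 0.0111846 = 2.4736 rad/s.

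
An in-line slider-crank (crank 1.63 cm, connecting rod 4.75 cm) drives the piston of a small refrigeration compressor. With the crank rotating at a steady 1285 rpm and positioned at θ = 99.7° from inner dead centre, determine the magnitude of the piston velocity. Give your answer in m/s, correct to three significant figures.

ω = 2π·1285/60 = 134.6 rad/s
For an in-line slider-crank, x = r cosθ + √(L² − r² sin²θ), so v = −rω sinθ·[1 + r cosθ/√(L² − r² sin²θ)].
With r = 0.0163 m, L = 0.0475 m, θ = 99.7°: √(L² − r² sin²θ) = 0.0447 m.
v = −0.0163·134.6·0.98570·[1 + 0.0163·-0.16849/0.0447] = -2.0292 m/s.
|v| = 2.0292 m/s.

2.03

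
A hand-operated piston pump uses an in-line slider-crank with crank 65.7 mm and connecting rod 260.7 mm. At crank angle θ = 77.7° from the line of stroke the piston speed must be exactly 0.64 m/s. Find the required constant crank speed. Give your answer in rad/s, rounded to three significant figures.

For an in-line slider-crank, |v_piston| = rω|sinθ|·[1 + r cosθ/√(L² − r² sin²θ)].
With r = 0.0657 m, L = 0.2607 m, θ = 77.7°: the bracketed kinematic factor |dx/dθ| = 0.067748 m.
ω = v/|dx/dθ| = 0.64/0.067748 = 9.4468 rad/s.

9.45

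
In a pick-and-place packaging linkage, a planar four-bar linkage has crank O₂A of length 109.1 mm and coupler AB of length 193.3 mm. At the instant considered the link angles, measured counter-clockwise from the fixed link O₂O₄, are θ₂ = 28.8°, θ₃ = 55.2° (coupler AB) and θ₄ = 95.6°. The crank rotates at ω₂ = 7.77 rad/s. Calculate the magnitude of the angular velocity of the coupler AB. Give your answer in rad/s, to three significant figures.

ω₂ = 7.77 rad/s
Differentiating the loop-closure r₂e^{iθ₂}+r₃e^{iθ₃}=r₁+r₄e^{iθ₄} gives r₂ω₂e^{iθ₂}+r₃ω₃e^{iθ₃}=r₄ω₄e^{iθ₄}.
Eliminating the other unknown: ω₃ = r₂ω₂ sin(θ₄−θ₂) / [r₃ sin(θ₃−θ₄)].
Numerator sine = +0.91914; denominator sine = -0.64812.
Result = 0.1091·7.77·(+0.91914) / (0.1933·(-0.64812)) = -6.2193 rad/s; magnitude 6.2193 rad/s.

6.22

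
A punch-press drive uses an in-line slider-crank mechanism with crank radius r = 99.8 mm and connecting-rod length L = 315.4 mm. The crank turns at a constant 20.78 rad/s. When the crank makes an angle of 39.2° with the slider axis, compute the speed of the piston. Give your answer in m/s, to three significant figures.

1.64

ω = 20.78 rad/s
For an in-line slider-crank, x = r cosθ + √(L² − r² sin²θ), so v = −rω sinθ·[1 + r cosθ/√(L² − r² sin²θ)].
With r = 0.0998 m, L = 0.3154 m, θ = 39.2°: √(L² − r² sin²θ) = 0.30903 m.
v = −0.0998·20.78·0.63203·[1 + 0.0998·0.77494/0.30903] = -1.6388 m/s.
|v| = 1.6388 m/s.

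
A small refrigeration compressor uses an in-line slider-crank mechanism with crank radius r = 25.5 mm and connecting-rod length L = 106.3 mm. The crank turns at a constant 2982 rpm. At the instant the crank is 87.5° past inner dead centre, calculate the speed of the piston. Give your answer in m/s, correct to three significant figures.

8.04

ω = 2π·2982/60 = 312.3 rad/s
For an in-line slider-crank, x = r cosθ + √(L² − r² sin²θ), so v = −rω sinθ·[1 + r cosθ/√(L² − r² sin²θ)].
With r = 0.0255 m, L = 0.1063 m, θ = 87.5°: √(L² − r² sin²θ) = 0.1032 m.
v = −0.0255·312.3·0.99905·[1 + 0.0255·0.04362/0.1032] = -8.0412 m/s.
|v| = 8.0412 m/s.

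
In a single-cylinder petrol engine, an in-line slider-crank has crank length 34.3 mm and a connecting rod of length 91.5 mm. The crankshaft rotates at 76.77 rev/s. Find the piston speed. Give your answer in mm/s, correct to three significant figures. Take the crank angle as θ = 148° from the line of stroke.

ω = 2π·76.8 = 482.4 rad/s
For an in-line slider-crank, x = r cosθ + √(L² − r² sin²θ), so v = −rω sinθ·[1 + r cosθ/√(L² − r² sin²θ)].
With r = 0.0343 m, L = 0.0915 m, θ = 148°: √(L² − r² sin²θ) = 0.089676 m.
v = −0.0343·482.4·0.52992·[1 + 0.0343·-0.84805/0.089676] = -5.9236 m/s.
|v| = 5.9236 m/s = 5923.6 mm/s.

5920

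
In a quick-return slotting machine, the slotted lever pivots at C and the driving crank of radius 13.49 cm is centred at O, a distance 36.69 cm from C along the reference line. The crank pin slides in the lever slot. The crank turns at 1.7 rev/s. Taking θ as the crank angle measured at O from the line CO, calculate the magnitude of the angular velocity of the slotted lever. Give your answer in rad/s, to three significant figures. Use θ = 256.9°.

ω = 10.68 rad/s (from 1.7 rev/s).
Crank pin A relative to C: A = (d + r cosθ, r sinθ); lever angle φ = atan2(r sinθ, d + r cosθ).
Differentiating tanφ: φ̇ = rω(d cosθ + r)/(d² + r² + 2dr cosθ).
d² + r² + 2dr cosθ = |CA|² = 0.130377 m²;  d cosθ + r = +0.051742 m.
|ω_lever| = |0.1349·10.68·+0.051742| / 0.130377 = 0.57184 rad/s.

0.572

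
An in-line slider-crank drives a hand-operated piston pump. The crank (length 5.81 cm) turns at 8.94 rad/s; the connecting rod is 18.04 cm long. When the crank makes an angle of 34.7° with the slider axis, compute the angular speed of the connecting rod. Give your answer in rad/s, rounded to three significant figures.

2.41

ω = 8.94 rad/s
The rod makes angle φ with the slider axis where L sinφ = r sinθ; differentiating, L cosφ·φ̇ = r ω cosθ.
L cosφ = √(L² − r² sin²θ) = 0.17734 m.
|ω_rod| = r ω |cosθ| / √(L² − r² sin²θ) = 0.0581·8.94·0.82214/0.17734 = 2.408 rad/s.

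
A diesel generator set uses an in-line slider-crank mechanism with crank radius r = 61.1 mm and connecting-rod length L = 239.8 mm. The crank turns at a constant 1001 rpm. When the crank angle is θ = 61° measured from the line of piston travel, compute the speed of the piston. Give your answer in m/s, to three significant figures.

6.31

ω = 2π·1001/60 = 104.8 rad/s
For an in-line slider-crank, x = r cosθ + √(L² − r² sin²θ), so v = −rω sinθ·[1 + r cosθ/√(L² − r² sin²θ)].
With r = 0.0611 m, L = 0.2398 m, θ = 61°: √(L² − r² sin²θ) = 0.23377 m.
v = −0.0611·104.8·0.87462·[1 + 0.0611·0.48481/0.23377] = -6.3116 m/s.
|v| = 6.3116 m/s.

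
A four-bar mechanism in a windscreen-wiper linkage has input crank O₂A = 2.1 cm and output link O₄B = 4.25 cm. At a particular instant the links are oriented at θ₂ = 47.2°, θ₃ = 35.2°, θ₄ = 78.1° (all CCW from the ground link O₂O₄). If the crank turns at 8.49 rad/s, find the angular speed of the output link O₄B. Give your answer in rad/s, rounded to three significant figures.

1.28

ω₂ = 8.49 rad/s
Differentiating the loop-closure r₂e^{iθ₂}+r₃e^{iθ₃}=r₁+r₄e^{iθ₄} gives r₂ω₂e^{iθ₂}+r₃ω₃e^{iθ₃}=r₄ω₄e^{iθ₄}.
Eliminating the other unknown: ω₄ = r₂ω₂ sin(θ₂−θ₃) / [r₄ sin(θ₄−θ₃)].
Numerator sine = +0.20791; denominator sine = +0.68072.
Result = 0.021·8.49·(+0.20791) / (0.0425·(+0.68072)) = +1.2813 rad/s; magnitude 1.2813 rad/s.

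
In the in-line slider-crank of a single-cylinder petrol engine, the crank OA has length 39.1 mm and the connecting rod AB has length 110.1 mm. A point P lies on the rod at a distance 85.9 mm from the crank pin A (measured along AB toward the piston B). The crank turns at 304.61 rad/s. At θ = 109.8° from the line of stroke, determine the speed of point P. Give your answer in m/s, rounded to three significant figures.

ω = 304.6 rad/s.  Crank-pin speed |V_A| = rω = 11.91 m/s, perpendicular to OA.
Rod angle: sinφ = −(r/L) sinθ ⇒ φ = -19.520°; ω_rod = −rω cosθ/√(L²−r²sin²θ) = +38.878 rad/s.
V_P = V_A + ω_rod × AP, with AP = 0.0859 m along the rod.
Components: V_Px = −rω sinθ − a·ω_rod·sinφ = -10.09 m/s;  V_Py = rω cosθ + a·ω_rod·cosφ = -0.88677 m/s.
|V_P| = √(V_Px² + V_Py²) = 10.129 m/s.

10.1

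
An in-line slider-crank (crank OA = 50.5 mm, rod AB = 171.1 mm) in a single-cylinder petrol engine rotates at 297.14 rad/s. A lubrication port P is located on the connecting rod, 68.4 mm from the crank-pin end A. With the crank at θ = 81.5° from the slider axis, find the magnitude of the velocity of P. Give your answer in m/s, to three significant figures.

ω = 297.1 rad/s.  Crank-pin speed |V_A| = rω = 15.006 m/s, perpendicular to OA.
Rod angle: sinφ = −(r/L) sinθ ⇒ φ = -16.972°; ω_rod = −rω cosθ/√(L²−r²sin²θ) = -13.553 rad/s.
V_P = V_A + ω_rod × AP, with AP = 0.0684 m along the rod.
Components: V_Px = −rω sinθ − a·ω_rod·sinφ = -15.111 m/s;  V_Py = rω cosθ + a·ω_rod·cosφ = +1.3313 m/s.
|V_P| = √(V_Px² + V_Py²) = 15.17 m/s.

15.2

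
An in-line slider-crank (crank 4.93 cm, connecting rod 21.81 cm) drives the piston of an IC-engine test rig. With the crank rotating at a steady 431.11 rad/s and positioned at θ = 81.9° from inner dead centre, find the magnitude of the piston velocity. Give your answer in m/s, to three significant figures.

21.7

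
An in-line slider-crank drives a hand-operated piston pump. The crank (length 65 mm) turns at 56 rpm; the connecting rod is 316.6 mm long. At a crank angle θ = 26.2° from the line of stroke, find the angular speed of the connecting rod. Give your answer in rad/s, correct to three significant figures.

1.08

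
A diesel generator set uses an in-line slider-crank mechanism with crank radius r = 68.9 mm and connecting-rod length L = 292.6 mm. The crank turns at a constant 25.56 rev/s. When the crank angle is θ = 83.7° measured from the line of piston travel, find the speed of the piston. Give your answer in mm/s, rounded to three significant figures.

ω = 2π·25.6 = 160.6 rad/s
For an in-line slider-crank, x = r cosθ + √(L² − r² sin²θ), so v = −rω sinθ·[1 + r cosθ/√(L² − r² sin²θ)].
With r = 0.0689 m, L = 0.2926 m, θ = 83.7°: √(L² − r² sin²θ) = 0.28447 m.
v = −0.0689·160.6·0.99396·[1 + 0.0689·0.10973/0.28447] = -11.291 m/s.
|v| = 11.291 m/s = 11291 mm/s.

11300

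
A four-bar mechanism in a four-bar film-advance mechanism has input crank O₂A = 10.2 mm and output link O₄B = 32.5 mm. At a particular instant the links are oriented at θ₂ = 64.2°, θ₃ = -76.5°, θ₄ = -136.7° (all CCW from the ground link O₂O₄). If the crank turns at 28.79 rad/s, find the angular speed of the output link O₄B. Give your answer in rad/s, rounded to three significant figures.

ω₂ = 28.79 rad/s
Differentiating the loop-closure r₂e^{iθ₂}+r₃e^{iθ₃}=r₁+r₄e^{iθ₄} gives r₂ω₂e^{iθ₂}+r₃ω₃e^{iθ₃}=r₄ω₄e^{iθ₄}.
Eliminating the other unknown: ω₄ = r₂ω₂ sin(θ₂−θ₃) / [r₄ sin(θ₄−θ₃)].
Numerator sine = +0.63338; denominator sine = -0.86777.
Result = 0.0102·28.79·(+0.63338) / (0.0325·(-0.86777)) = -6.5951 rad/s; magnitude 6.5951 rad/s.

6.60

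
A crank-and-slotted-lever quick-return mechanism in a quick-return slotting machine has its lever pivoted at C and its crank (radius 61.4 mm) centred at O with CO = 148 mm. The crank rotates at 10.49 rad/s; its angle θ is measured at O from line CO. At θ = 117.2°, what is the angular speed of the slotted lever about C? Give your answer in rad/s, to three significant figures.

0.232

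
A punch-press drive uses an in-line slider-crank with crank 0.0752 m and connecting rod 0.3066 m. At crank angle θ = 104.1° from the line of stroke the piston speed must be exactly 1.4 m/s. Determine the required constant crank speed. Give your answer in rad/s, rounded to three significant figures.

For an in-line slider-crank, |v_piston| = rω|sinθ|·[1 + r cosθ/√(L² − r² sin²θ)].
With r = 0.0752 m, L = 0.3066 m, θ = 104.1°: the bracketed kinematic factor |dx/dθ| = 0.068448 m.
ω = v/|dx/dθ| = 1.4/0.068448 = 20.454 rad/s.

20.5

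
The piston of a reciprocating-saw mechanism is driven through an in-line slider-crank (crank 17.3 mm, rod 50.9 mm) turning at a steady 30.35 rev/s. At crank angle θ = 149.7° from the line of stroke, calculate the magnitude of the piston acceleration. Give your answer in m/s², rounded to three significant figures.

432

ω = 2π·30.4 = 190.7 rad/s
x(θ) = r cosθ + √(L² − r² sin²θ); with ω constant, a = ω²·d²x/dθ².
d²x/dθ² = −r cosθ − r²(cos2θ)/√u − r⁴ sin²2θ/(4u^{3/2}),  u = L² − r² sin²θ = 0.00251463 m².
Substituting r = 0.0173 m, L = 0.0509 m, θ = 149.7°: d²x/dθ² = +0.011872 m.
a = ω²·d²x/dθ² = (190.7)²·(+0.011872) = +431.72 m/s²;  |a| = 431.72 m/s².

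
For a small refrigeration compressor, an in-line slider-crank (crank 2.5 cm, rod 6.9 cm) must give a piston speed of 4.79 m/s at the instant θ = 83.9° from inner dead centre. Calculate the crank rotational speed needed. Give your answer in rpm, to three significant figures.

For an in-line slider-crank, |v_piston| = rω|sinθ|·[1 + r cosθ/√(L² − r² sin²θ)].
With r = 0.025 m, L = 0.069 m, θ = 83.9°: the bracketed kinematic factor |dx/dθ| = 0.025884 m.
ω = v/|dx/dθ| = 4.79/0.025884 = 185.05 rad/s.
N = 60ω/(2π) = 1767.1 rpm.

1770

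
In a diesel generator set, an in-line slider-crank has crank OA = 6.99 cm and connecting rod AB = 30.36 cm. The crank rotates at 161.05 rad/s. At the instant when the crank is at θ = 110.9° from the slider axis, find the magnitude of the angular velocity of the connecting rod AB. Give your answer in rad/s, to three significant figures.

13.5

ω = 161.1 rad/s
The rod makes angle φ with the slider axis where L sinφ = r sinθ; differentiating, L cosφ·φ̇ = r ω cosθ.
L cosφ = √(L² − r² sin²θ) = 0.29649 m.
|ω_rod| = r ω |cosθ| / √(L² − r² sin²θ) = 0.0699·161.1·0.35674/0.29649 = 13.545 rad/s.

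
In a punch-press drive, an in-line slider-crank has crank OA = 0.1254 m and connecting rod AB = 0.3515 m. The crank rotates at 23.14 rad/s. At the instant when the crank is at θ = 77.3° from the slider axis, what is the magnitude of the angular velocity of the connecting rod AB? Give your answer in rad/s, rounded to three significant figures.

ω = 23.14 rad/s
The rod makes angle φ with the slider axis where L sinφ = r sinθ; differentiating, L cosφ·φ̇ = r ω cosθ.
L cosφ = √(L² − r² sin²θ) = 0.32953 m.
|ω_rod| = r ω |cosθ| / √(L² − r² sin²θ) = 0.1254·23.14·0.21985/0.32953 = 1.9359 rad/s.

1.94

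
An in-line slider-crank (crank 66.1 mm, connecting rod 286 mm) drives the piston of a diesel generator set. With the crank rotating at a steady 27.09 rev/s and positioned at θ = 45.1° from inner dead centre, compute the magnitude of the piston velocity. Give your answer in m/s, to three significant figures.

ω = 2π·27.1 = 170.2 rad/s
For an in-line slider-crank, x = r cosθ + √(L² − r² sin²θ), so v = −rω sinθ·[1 + r cosθ/√(L² − r² sin²θ)].
With r = 0.0661 m, L = 0.286 m, θ = 45.1°: √(L² − r² sin²θ) = 0.28214 m.
v = −0.0661·170.2·0.70834·[1 + 0.0661·0.70587/0.28214] = -9.2874 m/s.
|v| = 9.2874 m/s.

9.29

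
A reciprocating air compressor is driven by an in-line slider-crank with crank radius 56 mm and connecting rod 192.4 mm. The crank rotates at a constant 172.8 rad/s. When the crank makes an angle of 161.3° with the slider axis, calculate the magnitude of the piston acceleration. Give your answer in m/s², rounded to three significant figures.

1190

ω = 172.8 rad/s
x(θ) = r cosθ + √(L² − r² sin²θ); with ω constant, a = ω²·d²x/dθ².
d²x/dθ² = −r cosθ − r²(cos2θ)/√u − r⁴ sin²2θ/(4u^{3/2}),  u = L² − r² sin²θ = 0.0366954 m².
Substituting r = 0.056 m, L = 0.1924 m, θ = 161.3°: d²x/dθ² = +0.03991 m.
a = ω²·d²x/dθ² = (172.8)²·(+0.03991) = +1191.7 m/s²;  |a| = 1191.7 m/s².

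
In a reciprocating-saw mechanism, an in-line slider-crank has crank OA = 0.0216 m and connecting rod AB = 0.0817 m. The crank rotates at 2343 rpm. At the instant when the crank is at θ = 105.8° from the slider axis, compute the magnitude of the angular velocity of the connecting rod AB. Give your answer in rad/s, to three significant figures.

ω = 245.4 rad/s (converted from 2343 rpm).
The rod makes angle φ with the slider axis where L sinφ = r sinθ; differentiating, L cosφ·φ̇ = r ω cosθ.
L cosφ = √(L² − r² sin²θ) = 0.079012 m.
|ω_rod| = r ω |cosθ| / √(L² − r² sin²θ) = 0.0216·245.4·0.27228/0.079012 = 18.263 rad/s.

18.3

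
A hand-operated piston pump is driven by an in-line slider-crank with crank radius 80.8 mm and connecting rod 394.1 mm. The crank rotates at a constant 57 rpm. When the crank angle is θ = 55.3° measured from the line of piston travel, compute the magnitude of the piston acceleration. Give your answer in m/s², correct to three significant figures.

1.43

ω = 2π·57/60 = 5.969 rad/s
x(θ) = r cosθ + √(L² − r² sin²θ); with ω constant, a = ω²·d²x/dθ².
d²x/dθ² = −r cosθ − r²(cos2θ)/√u − r⁴ sin²2θ/(4u^{3/2}),  u = L² − r² sin²θ = 0.150902 m².
Substituting r = 0.0808 m, L = 0.3941 m, θ = 55.3°: d²x/dθ² = -0.040244 m.
a = ω²·d²x/dθ² = (5.969)²·(-0.040244) = -1.4339 m/s²;  |a| = 1.4339 m/s².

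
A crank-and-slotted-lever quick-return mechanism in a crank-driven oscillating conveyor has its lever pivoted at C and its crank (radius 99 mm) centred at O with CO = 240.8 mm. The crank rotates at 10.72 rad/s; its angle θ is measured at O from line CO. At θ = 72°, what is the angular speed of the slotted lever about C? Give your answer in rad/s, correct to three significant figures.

2.23

ω = 10.72 rad/s
Crank pin A relative to C: A = (d + r cosθ, r sinθ); lever angle φ = atan2(r sinθ, d + r cosθ).
Differentiating tanφ: φ̇ = rω(d cosθ + r)/(d² + r² + 2dr cosθ).
d² + r² + 2dr cosθ = |CA|² = 0.0825191 m²;  d cosθ + r = +0.17341 m.
|ω_lever| = |0.099·10.72·+0.17341| / 0.0825191 = 2.2302 rad/s.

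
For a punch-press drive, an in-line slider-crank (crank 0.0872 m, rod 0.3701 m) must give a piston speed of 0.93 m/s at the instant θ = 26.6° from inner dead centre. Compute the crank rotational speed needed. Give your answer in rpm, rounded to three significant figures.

188

For an in-line slider-crank, |v_piston| = rω|sinθ|·[1 + r cosθ/√(L² − r² sin²θ)].
With r = 0.0872 m, L = 0.3701 m, θ = 26.6°: the bracketed kinematic factor |dx/dθ| = 0.047316 m.
ω = v/|dx/dθ| = 0.93/0.047316 = 19.655 rad/s.
N = 60ω/(2π) = 187.69 rpm.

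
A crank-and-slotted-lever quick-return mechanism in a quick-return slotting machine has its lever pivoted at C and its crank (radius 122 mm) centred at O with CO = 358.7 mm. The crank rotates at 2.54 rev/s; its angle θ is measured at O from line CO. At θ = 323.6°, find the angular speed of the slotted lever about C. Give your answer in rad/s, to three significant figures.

3.74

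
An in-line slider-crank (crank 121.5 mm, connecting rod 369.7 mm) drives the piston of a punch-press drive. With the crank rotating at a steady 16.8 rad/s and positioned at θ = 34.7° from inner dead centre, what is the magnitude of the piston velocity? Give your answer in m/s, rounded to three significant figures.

ω = 16.8 rad/s
For an in-line slider-crank, x = r cosθ + √(L² − r² sin²θ), so v = −rω sinθ·[1 + r cosθ/√(L² − r² sin²θ)].
With r = 0.1215 m, L = 0.3697 m, θ = 34.7°: √(L² − r² sin²θ) = 0.36317 m.
v = −0.1215·16.8·0.56928·[1 + 0.1215·0.82214/0.36317] = -1.4816 m/s.
|v| = 1.4816 m/s.

1.48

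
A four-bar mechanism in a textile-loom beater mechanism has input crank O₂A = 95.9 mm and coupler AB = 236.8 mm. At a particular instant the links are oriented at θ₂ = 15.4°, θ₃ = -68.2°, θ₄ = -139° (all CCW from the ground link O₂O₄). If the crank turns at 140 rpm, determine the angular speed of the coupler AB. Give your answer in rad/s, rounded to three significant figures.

2.72

ω₂ = 14.66 rad/s (from 140 rpm).
Differentiating the loop-closure r₂e^{iθ₂}+r₃e^{iθ₃}=r₁+r₄e^{iθ₄} gives r₂ω₂e^{iθ₂}+r₃ω₃e^{iθ₃}=r₄ω₄e^{iθ₄}.
Eliminating the other unknown: ω₃ = r₂ω₂ sin(θ₄−θ₂) / [r₃ sin(θ₃−θ₄)].
Numerator sine = -0.43209; denominator sine = +0.94438.
Result = 0.0959·14.66·(-0.43209) / (0.2368·(+0.94438)) = -2.7166 rad/s; magnitude 2.7166 rad/s.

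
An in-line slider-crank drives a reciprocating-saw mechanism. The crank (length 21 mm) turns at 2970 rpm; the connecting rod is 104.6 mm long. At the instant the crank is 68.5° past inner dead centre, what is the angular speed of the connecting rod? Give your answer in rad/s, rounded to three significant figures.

23.3

ω = 311 rad/s (converted from 2970 rpm).
The rod makes angle φ with the slider axis where L sinφ = r sinθ; differentiating, L cosφ·φ̇ = r ω cosθ.
L cosφ = √(L² − r² sin²θ) = 0.10276 m.
|ω_rod| = r ω |cosθ| / √(L² − r² sin²θ) = 0.021·311·0.36650/0.10276 = 23.295 rad/s.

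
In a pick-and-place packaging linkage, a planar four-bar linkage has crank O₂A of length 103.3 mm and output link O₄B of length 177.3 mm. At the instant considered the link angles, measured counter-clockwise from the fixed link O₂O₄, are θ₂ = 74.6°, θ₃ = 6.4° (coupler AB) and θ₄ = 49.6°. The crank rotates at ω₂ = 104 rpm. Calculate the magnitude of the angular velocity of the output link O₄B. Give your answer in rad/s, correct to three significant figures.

ω₂ = 10.89 rad/s (from 104 rpm).
Differentiating the loop-closure r₂e^{iθ₂}+r₃e^{iθ₃}=r₁+r₄e^{iθ₄} gives r₂ω₂e^{iθ₂}+r₃ω₃e^{iθ₃}=r₄ω₄e^{iθ₄}.
Eliminating the other unknown: ω₄ = r₂ω₂ sin(θ₂−θ₃) / [r₄ sin(θ₄−θ₃)].
Numerator sine = +0.92849; denominator sine = +0.68455.
Result = 0.1033·10.89·(+0.92849) / (0.1773·(+0.68455)) = +8.6065 rad/s; magnitude 8.6065 rad/s.

8.61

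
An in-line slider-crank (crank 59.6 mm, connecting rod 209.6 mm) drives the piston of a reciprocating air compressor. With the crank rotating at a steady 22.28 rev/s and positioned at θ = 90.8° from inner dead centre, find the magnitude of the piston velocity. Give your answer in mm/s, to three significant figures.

ω = 2π·22.3 = 140 rad/s
For an in-line slider-crank, x = r cosθ + √(L² − r² sin²θ), so v = −rω sinθ·[1 + r cosθ/√(L² − r² sin²θ)].
With r = 0.0596 m, L = 0.2096 m, θ = 90.8°: √(L² − r² sin²θ) = 0.20095 m.
v = −0.0596·140·0.99990·[1 + 0.0596·-0.01396/0.20095] = -8.308 m/s.
|v| = 8.308 m/s = 8308 mm/s.

8310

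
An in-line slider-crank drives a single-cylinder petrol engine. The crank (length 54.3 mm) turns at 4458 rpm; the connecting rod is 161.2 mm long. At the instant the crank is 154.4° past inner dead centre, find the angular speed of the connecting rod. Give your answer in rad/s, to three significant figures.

ω = 466.8 rad/s (converted from 4458 rpm).
The rod makes angle φ with the slider axis where L sinφ = r sinθ; differentiating, L cosφ·φ̇ = r ω cosθ.
L cosφ = √(L² − r² sin²θ) = 0.15948 m.
|ω_rod| = r ω |cosθ| / √(L² − r² sin²θ) = 0.0543·466.8·0.90183/0.15948 = 143.34 rad/s.

143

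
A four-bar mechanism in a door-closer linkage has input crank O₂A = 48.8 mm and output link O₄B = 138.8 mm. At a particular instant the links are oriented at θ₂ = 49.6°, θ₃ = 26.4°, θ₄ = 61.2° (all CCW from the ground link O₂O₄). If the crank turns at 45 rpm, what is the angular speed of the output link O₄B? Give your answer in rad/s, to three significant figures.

ω₂ = 4.712 rad/s (from 45 rpm).
Differentiating the loop-closure r₂e^{iθ₂}+r₃e^{iθ₃}=r₁+r₄e^{iθ₄} gives r₂ω₂e^{iθ₂}+r₃ω₃e^{iθ₃}=r₄ω₄e^{iθ₄}.
Eliminating the other unknown: ω₄ = r₂ω₂ sin(θ₂−θ₃) / [r₄ sin(θ₄−θ₃)].
Numerator sine = +0.39394; denominator sine = +0.57071.
Result = 0.0488·4.712·(+0.39394) / (0.1388·(+0.57071)) = +1.1436 rad/s; magnitude 1.1436 rad/s.

1.14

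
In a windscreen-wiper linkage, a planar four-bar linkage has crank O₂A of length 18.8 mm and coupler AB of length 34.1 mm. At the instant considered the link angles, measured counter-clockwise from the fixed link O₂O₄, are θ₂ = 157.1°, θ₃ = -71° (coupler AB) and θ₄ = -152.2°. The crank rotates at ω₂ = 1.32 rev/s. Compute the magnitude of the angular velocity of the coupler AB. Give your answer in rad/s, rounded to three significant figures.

ω₂ = 8.294 rad/s (from 1.32 rev/s).
Differentiating the loop-closure r₂e^{iθ₂}+r₃e^{iθ₃}=r₁+r₄e^{iθ₄} gives r₂ω₂e^{iθ₂}+r₃ω₃e^{iθ₃}=r₄ω₄e^{iθ₄}.
Eliminating the other unknown: ω₃ = r₂ω₂ sin(θ₄−θ₂) / [r₃ sin(θ₃−θ₄)].
Numerator sine = +0.77384; denominator sine = +0.98823.
Result = 0.0188·8.294·(+0.77384) / (0.0341·(+0.98823)) = +3.5806 rad/s; magnitude 3.5806 rad/s.

3.58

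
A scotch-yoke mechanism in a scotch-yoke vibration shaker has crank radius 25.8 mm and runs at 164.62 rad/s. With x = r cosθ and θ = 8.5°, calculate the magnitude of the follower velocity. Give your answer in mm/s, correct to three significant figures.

628

ω = 164.6 rad/s
x = r cosθ ⇒ ẋ = −rω sinθ.
|v| = rω|sinθ| = 0.0258·164.6·|sin 8.5°| = 0.62778 m/s = 627.78 mm/s.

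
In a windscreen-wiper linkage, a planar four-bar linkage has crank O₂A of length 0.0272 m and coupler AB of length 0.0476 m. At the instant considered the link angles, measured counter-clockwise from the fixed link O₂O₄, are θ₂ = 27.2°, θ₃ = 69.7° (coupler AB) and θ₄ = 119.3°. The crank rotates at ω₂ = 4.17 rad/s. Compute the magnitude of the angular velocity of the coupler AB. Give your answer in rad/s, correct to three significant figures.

ω₂ = 4.17 rad/s
Differentiating the loop-closure r₂e^{iθ₂}+r₃e^{iθ₃}=r₁+r₄e^{iθ₄} gives r₂ω₂e^{iθ₂}+r₃ω₃e^{iθ₃}=r₄ω₄e^{iθ₄}.
Eliminating the other unknown: ω₃ = r₂ω₂ sin(θ₄−θ₂) / [r₃ sin(θ₃−θ₄)].
Numerator sine = +0.99933; denominator sine = -0.76154.
Result = 0.0272·4.17·(+0.99933) / (0.0476·(-0.76154)) = -3.1269 rad/s; magnitude 3.1269 rad/s.

3.13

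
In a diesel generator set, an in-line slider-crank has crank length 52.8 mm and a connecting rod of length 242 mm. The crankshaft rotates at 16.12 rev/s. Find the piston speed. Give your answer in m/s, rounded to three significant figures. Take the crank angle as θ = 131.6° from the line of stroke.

ω = 2π·16.1 = 101.3 rad/s
For an in-line slider-crank, x = r cosθ + √(L² − r² sin²θ), so v = −rω sinθ·[1 + r cosθ/√(L² − r² sin²θ)].
With r = 0.0528 m, L = 0.242 m, θ = 131.6°: √(L² − r² sin²θ) = 0.23876 m.
v = −0.0528·101.3·0.74780·[1 + 0.0528·-0.66393/0.23876] = -3.4119 m/s.
|v| = 3.4119 m/s.

3.41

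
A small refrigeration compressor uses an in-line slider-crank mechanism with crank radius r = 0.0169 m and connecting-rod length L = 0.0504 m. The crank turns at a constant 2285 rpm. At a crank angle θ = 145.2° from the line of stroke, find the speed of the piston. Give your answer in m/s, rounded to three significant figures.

ω = 2π·2285/60 = 239.3 rad/s
For an in-line slider-crank, x = r cosθ + √(L² − r² sin²θ), so v = −rω sinθ·[1 + r cosθ/√(L² − r² sin²θ)].
With r = 0.0169 m, L = 0.0504 m, θ = 145.2°: √(L² − r² sin²θ) = 0.049469 m.
v = −0.0169·239.3·0.57071·[1 + 0.0169·-0.82115/0.049469] = -1.6605 m/s.
|v| = 1.6605 m/s.

1.66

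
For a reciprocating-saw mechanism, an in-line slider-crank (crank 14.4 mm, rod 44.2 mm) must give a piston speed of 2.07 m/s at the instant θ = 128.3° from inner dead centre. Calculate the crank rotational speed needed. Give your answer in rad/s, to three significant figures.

232

For an in-line slider-crank, |v_piston| = rω|sinθ|·[1 + r cosθ/√(L² − r² sin²θ)].
With r = 0.0144 m, L = 0.0442 m, θ = 128.3°: the bracketed kinematic factor |dx/dθ| = 0.0089405 m.
ω = v/|dx/dθ| = 2.07/0.0089405 = 231.53 rad/s.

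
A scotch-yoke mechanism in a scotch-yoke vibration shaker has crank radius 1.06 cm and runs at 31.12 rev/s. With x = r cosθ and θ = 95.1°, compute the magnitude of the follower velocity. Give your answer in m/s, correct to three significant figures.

2.06

ω = 195.5 rad/s (from 31.12 rev/s).
x = r cosθ ⇒ ẋ = −rω sinθ.
|v| = rω|sinθ| = 0.0106·195.5·|sin 95.1°| = 2.0644 m/s.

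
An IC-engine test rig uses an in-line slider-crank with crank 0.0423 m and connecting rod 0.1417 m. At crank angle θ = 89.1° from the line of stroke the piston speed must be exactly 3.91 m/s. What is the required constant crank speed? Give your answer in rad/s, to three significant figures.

92.0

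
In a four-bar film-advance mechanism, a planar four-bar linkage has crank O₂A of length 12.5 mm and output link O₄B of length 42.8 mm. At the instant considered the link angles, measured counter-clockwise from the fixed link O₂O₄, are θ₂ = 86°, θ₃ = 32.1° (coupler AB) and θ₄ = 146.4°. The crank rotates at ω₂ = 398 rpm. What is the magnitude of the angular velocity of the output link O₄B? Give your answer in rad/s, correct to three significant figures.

ω₂ = 41.68 rad/s (from 398 rpm).
Differentiating the loop-closure r₂e^{iθ₂}+r₃e^{iθ₃}=r₁+r₄e^{iθ₄} gives r₂ω₂e^{iθ₂}+r₃ω₃e^{iθ₃}=r₄ω₄e^{iθ₄}.
Eliminating the other unknown: ω₄ = r₂ω₂ sin(θ₂−θ₃) / [r₄ sin(θ₄−θ₃)].
Numerator sine = +0.80799; denominator sine = +0.91140.
Result = 0.0125·41.68·(+0.80799) / (0.0428·(+0.91140)) = +10.791 rad/s; magnitude 10.791 rad/s.

10.8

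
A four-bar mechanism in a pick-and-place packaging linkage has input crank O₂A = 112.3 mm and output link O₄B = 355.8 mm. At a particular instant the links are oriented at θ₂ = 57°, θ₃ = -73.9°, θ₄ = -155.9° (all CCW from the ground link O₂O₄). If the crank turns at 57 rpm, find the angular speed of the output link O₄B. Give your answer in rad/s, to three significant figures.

ω₂ = 5.969 rad/s (from 57 rpm).
Differentiating the loop-closure r₂e^{iθ₂}+r₃e^{iθ₃}=r₁+r₄e^{iθ₄} gives r₂ω₂e^{iθ₂}+r₃ω₃e^{iθ₃}=r₄ω₄e^{iθ₄}.
Eliminating the other unknown: ω₄ = r₂ω₂ sin(θ₂−θ₃) / [r₄ sin(θ₄−θ₃)].
Numerator sine = +0.75585; denominator sine = -0.99027.
Result = 0.1123·5.969·(+0.75585) / (0.3558·(-0.99027)) = -1.438 rad/s; magnitude 1.438 rad/s.

1.44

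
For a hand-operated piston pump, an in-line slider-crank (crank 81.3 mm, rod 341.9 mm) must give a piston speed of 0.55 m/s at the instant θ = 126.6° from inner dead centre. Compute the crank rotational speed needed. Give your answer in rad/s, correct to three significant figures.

For an in-line slider-crank, |v_piston| = rω|sinθ|·[1 + r cosθ/√(L² − r² sin²θ)].
With r = 0.0813 m, L = 0.3419 m, θ = 126.6°: the bracketed kinematic factor |dx/dθ| = 0.055842 m.
ω = v/|dx/dθ| = 0.55/0.055842 = 9.8492 rad/s.

9.85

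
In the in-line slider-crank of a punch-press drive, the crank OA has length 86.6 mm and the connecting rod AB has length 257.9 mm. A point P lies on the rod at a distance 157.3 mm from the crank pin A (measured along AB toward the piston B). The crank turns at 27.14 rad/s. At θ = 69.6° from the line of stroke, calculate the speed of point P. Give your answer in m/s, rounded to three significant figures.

2.39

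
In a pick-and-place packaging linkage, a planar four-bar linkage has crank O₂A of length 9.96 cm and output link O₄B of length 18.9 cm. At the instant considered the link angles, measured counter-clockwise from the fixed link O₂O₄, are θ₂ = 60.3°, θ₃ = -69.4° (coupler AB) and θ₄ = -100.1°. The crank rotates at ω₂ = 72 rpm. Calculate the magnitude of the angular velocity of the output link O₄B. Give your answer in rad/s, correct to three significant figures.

ω₂ = 7.54 rad/s (from 72 rpm).
Differentiating the loop-closure r₂e^{iθ₂}+r₃e^{iθ₃}=r₁+r₄e^{iθ₄} gives r₂ω₂e^{iθ₂}+r₃ω₃e^{iθ₃}=r₄ω₄e^{iθ₄}.
Eliminating the other unknown: ω₄ = r₂ω₂ sin(θ₂−θ₃) / [r₄ sin(θ₄−θ₃)].
Numerator sine = +0.76940; denominator sine = -0.51054.
Result = 0.0996·7.54·(+0.76940) / (0.189·(-0.51054)) = -5.988 rad/s; magnitude 5.988 rad/s.

5.99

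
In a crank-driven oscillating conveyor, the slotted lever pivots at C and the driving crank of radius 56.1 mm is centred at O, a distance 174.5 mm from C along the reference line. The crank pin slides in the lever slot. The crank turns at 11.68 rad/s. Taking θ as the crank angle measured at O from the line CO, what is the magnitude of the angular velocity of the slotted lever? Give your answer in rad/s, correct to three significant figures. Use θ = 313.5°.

ω = 11.68 rad/s
Crank pin A relative to C: A = (d + r cosθ, r sinθ); lever angle φ = atan2(r sinθ, d + r cosθ).
Differentiating tanφ: φ̇ = rω(d cosθ + r)/(d² + r² + 2dr cosθ).
d² + r² + 2dr cosθ = |CA|² = 0.0470747 m²;  d cosθ + r = +0.17622 m.
|ω_lever| = |0.0561·11.68·+0.17622| / 0.0470747 = 2.4528 rad/s.

2.45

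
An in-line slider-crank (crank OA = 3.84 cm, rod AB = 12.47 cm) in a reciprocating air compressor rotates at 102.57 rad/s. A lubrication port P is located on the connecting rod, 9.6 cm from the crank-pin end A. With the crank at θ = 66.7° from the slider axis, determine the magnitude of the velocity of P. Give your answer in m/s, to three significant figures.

3.99

ω = 102.6 rad/s.  Crank-pin speed |V_A| = rω = 3.9387 m/s, perpendicular to OA.
Rod angle: sinφ = −(r/L) sinθ ⇒ φ = -16.429°; ω_rod = −rω cosθ/√(L²−r²sin²θ) = -13.025 rad/s.
V_P = V_A + ω_rod × AP, with AP = 0.096 m along the rod.
Components: V_Px = −rω sinθ − a·ω_rod·sinφ = -3.9711 m/s;  V_Py = rω cosθ + a·ω_rod·cosφ = +0.35856 m/s.
|V_P| = √(V_Px² + V_Py²) = 3.9873 m/s.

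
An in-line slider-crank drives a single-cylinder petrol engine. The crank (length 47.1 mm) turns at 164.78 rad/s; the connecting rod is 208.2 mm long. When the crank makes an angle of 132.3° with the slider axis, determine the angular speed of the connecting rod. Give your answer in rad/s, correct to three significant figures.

ω = 164.8 rad/s
The rod makes angle φ with the slider axis where L sinφ = r sinθ; differentiating, L cosφ·φ̇ = r ω cosθ.
L cosφ = √(L² − r² sin²θ) = 0.20526 m.
|ω_rod| = r ω |cosθ| / √(L² − r² sin²θ) = 0.0471·164.8·0.67301/0.20526 = 25.447 rad/s.

25.4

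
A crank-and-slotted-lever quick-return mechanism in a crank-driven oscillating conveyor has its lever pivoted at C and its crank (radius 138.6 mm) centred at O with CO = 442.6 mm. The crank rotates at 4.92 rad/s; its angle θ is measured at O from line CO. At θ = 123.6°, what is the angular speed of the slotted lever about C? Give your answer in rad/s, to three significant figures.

0.493

ω = 4.92 rad/s
Crank pin A relative to C: A = (d + r cosθ, r sinθ); lever angle φ = atan2(r sinθ, d + r cosθ).
Differentiating tanφ: φ̇ = rω(d cosθ + r)/(d² + r² + 2dr cosθ).
d² + r² + 2dr cosθ = |CA|² = 0.14721 m²;  d cosθ + r = -0.10633 m.
|ω_lever| = |0.1386·4.92·-0.10633| / 0.14721 = 0.49255 rad/s.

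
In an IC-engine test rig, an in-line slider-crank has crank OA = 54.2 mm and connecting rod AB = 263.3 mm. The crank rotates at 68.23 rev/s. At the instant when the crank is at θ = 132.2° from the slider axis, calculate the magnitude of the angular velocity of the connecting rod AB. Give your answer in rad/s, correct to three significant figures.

ω = 428.7 rad/s (converted from 68.23 rev/s).
The rod makes angle φ with the slider axis where L sinφ = r sinθ; differentiating, L cosφ·φ̇ = r ω cosθ.
L cosφ = √(L² − r² sin²θ) = 0.26022 m.
|ω_rod| = r ω |cosθ| / √(L² − r² sin²θ) = 0.0542·428.7·0.67172/0.26022 = 59.979 rad/s.

60.0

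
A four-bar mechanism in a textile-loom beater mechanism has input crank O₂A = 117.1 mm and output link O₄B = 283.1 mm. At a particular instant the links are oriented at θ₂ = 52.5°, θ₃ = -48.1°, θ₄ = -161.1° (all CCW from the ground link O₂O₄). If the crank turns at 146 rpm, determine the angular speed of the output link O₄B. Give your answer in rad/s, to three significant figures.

ω₂ = 15.29 rad/s (from 146 rpm).
Differentiating the loop-closure r₂e^{iθ₂}+r₃e^{iθ₃}=r₁+r₄e^{iθ₄} gives r₂ω₂e^{iθ₂}+r₃ω₃e^{iθ₃}=r₄ω₄e^{iθ₄}.
Eliminating the other unknown: ω₄ = r₂ω₂ sin(θ₂−θ₃) / [r₄ sin(θ₄−θ₃)].
Numerator sine = +0.98294; denominator sine = -0.92050.
Result = 0.1171·15.29·(+0.98294) / (0.2831·(-0.92050)) = -6.753 rad/s; magnitude 6.753 rad/s.

6.75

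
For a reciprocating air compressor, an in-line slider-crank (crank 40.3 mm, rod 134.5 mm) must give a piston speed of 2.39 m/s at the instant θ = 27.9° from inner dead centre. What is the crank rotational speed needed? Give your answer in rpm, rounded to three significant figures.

955

For an in-line slider-crank, |v_piston| = rω|sinθ|·[1 + r cosθ/√(L² − r² sin²θ)].
With r = 0.0403 m, L = 0.1345 m, θ = 27.9°: the bracketed kinematic factor |dx/dθ| = 0.023901 m.
ω = v/|dx/dθ| = 2.39/0.023901 = 99.996 rad/s.
N = 60ω/(2π) = 954.89 rpm.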